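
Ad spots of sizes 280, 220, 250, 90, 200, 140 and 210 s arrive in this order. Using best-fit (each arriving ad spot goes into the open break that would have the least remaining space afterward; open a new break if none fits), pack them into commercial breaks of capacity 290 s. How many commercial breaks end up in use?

  280 → break 1 (new)  [load 280/290]
  220 → break 2 (new)  [load 220/290]
  250 → break 3 (new)  [load 250/290]
  90 → break 4 (new)  [load 90/290]
  200 → break 4  [load 290/290]
  140 → break 5 (new)  [load 140/290]
  210 → break 6 (new)  [load 210/290]
6 commercial breaks opened.

6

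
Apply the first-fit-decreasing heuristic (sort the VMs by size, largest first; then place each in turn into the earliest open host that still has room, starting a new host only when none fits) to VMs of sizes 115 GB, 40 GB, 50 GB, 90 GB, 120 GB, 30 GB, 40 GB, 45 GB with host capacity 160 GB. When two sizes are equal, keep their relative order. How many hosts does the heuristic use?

Sorted descending: 120, 115, 90, 50, 45, 40, 40, 30.
  120 → host 1 (new)  [load 120/160]
  115 → host 2 (new)  [load 115/160]
  90 → host 3 (new)  [load 90/160]
  50 → host 3  [load 140/160]
  45 → host 2  [load 160/160]
  40 → host 1  [load 160/160]
  40 → host 4 (new)  [load 40/160]
  30 → host 4  [load 70/160]
4 hosts opened.

4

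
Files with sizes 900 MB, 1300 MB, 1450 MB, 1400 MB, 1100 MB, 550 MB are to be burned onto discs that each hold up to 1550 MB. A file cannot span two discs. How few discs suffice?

5

Total = 1450 + 1400 + 1300 + 1100 + 900 + 550 = 6700 MB.
Lower bound: ⌈6700/1550⌉ = 5 discs.
A packing using 5 discs:
  disc 1: 1450 = 1450
  disc 2: 1400 = 1400
  disc 3: 1300 = 1300
  disc 4: 1100 = 1100
  disc 5: 900 + 550 = 1450
This matches the lower bound, so 5 is optimal.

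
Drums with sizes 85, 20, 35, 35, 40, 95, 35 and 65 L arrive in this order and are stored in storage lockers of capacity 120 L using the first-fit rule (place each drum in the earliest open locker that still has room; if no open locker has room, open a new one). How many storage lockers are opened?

4

  85 → locker 1 (new)  [load 85/120]
  20 → locker 1  [load 105/120]
  35 → locker 2 (new)  [load 35/120]
  35 → locker 2  [load 70/120]
  40 → locker 2  [load 110/120]
  95 → locker 3 (new)  [load 95/120]
  35 → locker 4 (new)  [load 35/120]
  65 → locker 4  [load 100/120]
4 storage lockers opened.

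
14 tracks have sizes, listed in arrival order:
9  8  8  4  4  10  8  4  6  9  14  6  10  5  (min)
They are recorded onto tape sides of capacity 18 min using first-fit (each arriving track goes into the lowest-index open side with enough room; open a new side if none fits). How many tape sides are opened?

  9 → side 1 (new)  [load 9/18]
  8 → side 1  [load 17/18]
  8 → side 2 (new)  [load 8/18]
  4 → side 2  [load 12/18]
  4 → side 2  [load 16/18]
  10 → side 3 (new)  [load 10/18]
  8 → side 3  [load 18/18]
  4 → side 4 (new)  [load 4/18]
  6 → side 4  [load 10/18]
  9 → side 5 (new)  [load 9/18]
  14 → side 6 (new)  [load 14/18]
  6 → side 4  [load 16/18]
  10 → side 7 (new)  [load 10/18]
  5 → side 5  [load 14/18]
7 tape sides opened.

7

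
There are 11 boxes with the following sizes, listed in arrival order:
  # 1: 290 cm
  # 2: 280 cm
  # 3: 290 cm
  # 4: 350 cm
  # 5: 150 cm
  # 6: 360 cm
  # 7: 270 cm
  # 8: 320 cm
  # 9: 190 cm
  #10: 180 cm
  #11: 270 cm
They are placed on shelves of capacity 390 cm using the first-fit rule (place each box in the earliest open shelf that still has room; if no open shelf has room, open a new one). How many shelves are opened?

10

  290 → shelf 1 (new)  [load 290/390]
  280 → shelf 2 (new)  [load 280/390]
  290 → shelf 3 (new)  [load 290/390]
  350 → shelf 4 (new)  [load 350/390]
  150 → shelf 5 (new)  [load 150/390]
  360 → shelf 6 (new)  [load 360/390]
  270 → shelf 7 (new)  [load 270/390]
  320 → shelf 8 (new)  [load 320/390]
  190 → shelf 5  [load 340/390]
  180 → shelf 9 (new)  [load 180/390]
  270 → shelf 10 (new)  [load 270/390]
10 shelves opened.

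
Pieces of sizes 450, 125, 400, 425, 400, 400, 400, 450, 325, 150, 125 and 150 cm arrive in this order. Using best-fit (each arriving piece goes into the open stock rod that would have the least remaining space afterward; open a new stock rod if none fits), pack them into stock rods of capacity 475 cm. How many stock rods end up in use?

9

  450 → stock rod 1 (new)  [load 450/475]
  125 → stock rod 2 (new)  [load 125/475]
  400 → stock rod 3 (new)  [load 400/475]
  425 → stock rod 4 (new)  [load 425/475]
  400 → stock rod 5 (new)  [load 400/475]
  400 → stock rod 6 (new)  [load 400/475]
  400 → stock rod 7 (new)  [load 400/475]
  450 → stock rod 8 (new)  [load 450/475]
  325 → stock rod 2  [load 450/475]
  150 → stock rod 9 (new)  [load 150/475]
  125 → stock rod 9  [load 275/475]
  150 → stock rod 9  [load 425/475]
9 stock rods opened.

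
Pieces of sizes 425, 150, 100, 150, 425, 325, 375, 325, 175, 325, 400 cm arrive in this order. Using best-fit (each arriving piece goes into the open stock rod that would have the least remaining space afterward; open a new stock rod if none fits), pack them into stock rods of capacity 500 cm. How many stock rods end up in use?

8

  425 → stock rod 1 (new)  [load 425/500]
  150 → stock rod 2 (new)  [load 150/500]
  100 → stock rod 2  [load 250/500]
  150 → stock rod 2  [load 400/500]
  425 → stock rod 3 (new)  [load 425/500]
  325 → stock rod 4 (new)  [load 325/500]
  375 → stock rod 5 (new)  [load 375/500]
  325 → stock rod 6 (new)  [load 325/500]
  175 → stock rod 4  [load 500/500]
  325 → stock rod 7 (new)  [load 325/500]
  400 → stock rod 8 (new)  [load 400/500]
8 stock rods opened.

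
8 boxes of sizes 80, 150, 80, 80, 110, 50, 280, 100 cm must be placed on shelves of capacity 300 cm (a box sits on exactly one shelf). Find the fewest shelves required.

Total = 280 + 150 + 110 + 100 + 80 + 80 + 80 + 50 = 930 cm.
Lower bound: ⌈930/300⌉ = 4 shelves.
A packing using 4 shelves:
  shelf 1: 280 = 280
  shelf 2: 150 + 110 = 260
  shelf 3: 100 + 80 + 80 = 260
  shelf 4: 80 + 50 = 130
This matches the lower bound, so 4 is optimal.

4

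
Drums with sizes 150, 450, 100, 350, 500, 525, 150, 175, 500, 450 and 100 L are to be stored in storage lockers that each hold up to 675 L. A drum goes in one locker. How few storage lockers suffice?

Total = 525 + 500 + 500 + 450 + 450 + 350 + 175 + 150 + 150 + 100 + 100 = 3450 L.
Lower bound: ⌈3450/675⌉ = 6 storage lockers.
A packing using 6 storage lockers:
  locker 1: 525 + 150 = 675
  locker 2: 500 + 175 = 675
  locker 3: 500 + 150 = 650
  locker 4: 450 + 100 + 100 = 650
  locker 5: 450 = 450
  locker 6: 350 = 350
This matches the lower bound, so 6 is optimal.

6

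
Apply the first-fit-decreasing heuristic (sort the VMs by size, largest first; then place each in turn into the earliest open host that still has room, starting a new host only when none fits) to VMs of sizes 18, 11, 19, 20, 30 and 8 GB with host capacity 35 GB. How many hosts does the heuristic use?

Sorted descending: 30, 20, 19, 18, 11, 8.
  30 → host 1 (new)  [load 30/35]
  20 → host 2 (new)  [load 20/35]
  19 → host 3 (new)  [load 19/35]
  18 → host 4 (new)  [load 18/35]
  11 → host 2  [load 31/35]
  8 → host 3  [load 27/35]
4 hosts opened.

4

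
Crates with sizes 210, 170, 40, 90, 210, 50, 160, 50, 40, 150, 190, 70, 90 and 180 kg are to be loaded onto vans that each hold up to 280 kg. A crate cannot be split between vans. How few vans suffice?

7

Total = 210 + 210 + 190 + 180 + 170 + 160 + 150 + 90 + 90 + 70 + 50 + 50 + 40 + 40 = 1700 kg.
Lower bound: ⌈1700/280⌉ = 7 vans.
A packing using 7 vans:
  van 1: 210 + 70 = 280
  van 2: 210 + 50 = 260
  van 3: 190 + 90 = 280
  van 4: 180 + 90 = 270
  van 5: 170 + 50 + 40 = 260
  van 6: 160 + 40 = 200
  van 7: 150 = 150
This matches the lower bound, so 7 is optimal.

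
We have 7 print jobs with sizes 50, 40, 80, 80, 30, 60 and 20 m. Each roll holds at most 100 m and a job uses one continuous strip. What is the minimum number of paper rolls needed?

4

Total = 80 + 80 + 60 + 50 + 40 + 30 + 20 = 360 m.
Lower bound: ⌈360/100⌉ = 4 paper rolls.
A packing using 4 paper rolls:
  roll 1: 80 + 20 = 100
  roll 2: 80 = 80
  roll 3: 60 + 40 = 100
  roll 4: 50 + 30 = 80
This matches the lower bound, so 4 is optimal.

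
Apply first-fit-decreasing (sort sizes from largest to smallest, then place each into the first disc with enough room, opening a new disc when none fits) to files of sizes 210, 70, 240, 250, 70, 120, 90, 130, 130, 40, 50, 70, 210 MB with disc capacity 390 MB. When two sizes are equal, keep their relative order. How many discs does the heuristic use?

5

Sorted descending: 250, 240, 210, 210, 130, 130, 120, 90, 70, 70, 70, 50, 40.
  250 → disc 1 (new)  [load 250/390]
  240 → disc 2 (new)  [load 240/390]
  210 → disc 3 (new)  [load 210/390]
  210 → disc 4 (new)  [load 210/390]
  130 → disc 1  [load 380/390]
  130 → disc 2  [load 370/390]
  120 → disc 3  [load 330/390]
  90 → disc 4  [load 300/390]
  70 → disc 4  [load 370/390]
  70 → disc 5 (new)  [load 70/390]
  70 → disc 5  [load 140/390]
  50 → disc 3  [load 380/390]
  40 → disc 5  [load 180/390]
5 discs opened.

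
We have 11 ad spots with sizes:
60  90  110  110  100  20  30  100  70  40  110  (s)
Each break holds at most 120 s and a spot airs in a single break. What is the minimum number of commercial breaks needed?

Total = 110 + 110 + 110 + 100 + 100 + 90 + 70 + 60 + 40 + 30 + 20 = 840 s.
Lower bound: ⌈840/120⌉ = 7 commercial breaks.
A packing using 8 commercial breaks:
  break 1: 110 = 110
  break 2: 110 = 110
  break 3: 110 = 110
  break 4: 100 + 20 = 120
  break 5: 100 = 100
  break 6: 90 + 30 = 120
  break 7: 70 + 40 = 110
  break 8: 60 = 60
No arrangement into 7 commercial breaks stays within capacity, so 8 is optimal.

8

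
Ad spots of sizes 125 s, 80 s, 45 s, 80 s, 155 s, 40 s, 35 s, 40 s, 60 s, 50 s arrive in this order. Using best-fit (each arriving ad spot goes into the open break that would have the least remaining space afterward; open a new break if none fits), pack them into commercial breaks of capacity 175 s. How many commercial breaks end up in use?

  125 → break 1 (new)  [load 125/175]
  80 → break 2 (new)  [load 80/175]
  45 → break 1  [load 170/175]
  80 → break 2  [load 160/175]
  155 → break 3 (new)  [load 155/175]
  40 → break 4 (new)  [load 40/175]
  35 → break 4  [load 75/175]
  40 → break 4  [load 115/175]
  60 → break 4  [load 175/175]
  50 → break 5 (new)  [load 50/175]
5 commercial breaks opened.

5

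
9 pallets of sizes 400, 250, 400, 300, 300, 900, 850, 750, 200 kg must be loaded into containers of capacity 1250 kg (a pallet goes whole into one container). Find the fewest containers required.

4

Total = 900 + 850 + 750 + 400 + 400 + 300 + 300 + 250 + 200 = 4350 kg.
Lower bound: ⌈4350/1250⌉ = 4 containers.
A packing using 4 containers:
  container 1: 900 + 300 = 1200
  container 2: 850 + 400 = 1250
  container 3: 750 + 400 = 1150
  container 4: 300 + 250 + 200 = 750
This matches the lower bound, so 4 is optimal.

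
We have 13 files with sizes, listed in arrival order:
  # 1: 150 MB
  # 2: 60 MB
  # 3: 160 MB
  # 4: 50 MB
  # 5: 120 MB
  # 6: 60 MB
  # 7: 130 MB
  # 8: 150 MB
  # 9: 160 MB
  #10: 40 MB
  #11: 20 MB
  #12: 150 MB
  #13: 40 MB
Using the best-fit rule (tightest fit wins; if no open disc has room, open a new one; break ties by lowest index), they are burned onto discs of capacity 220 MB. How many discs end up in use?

  150 → disc 1 (new)  [load 150/220]
  60 → disc 1  [load 210/220]
  160 → disc 2 (new)  [load 160/220]
  50 → disc 2  [load 210/220]
  120 → disc 3 (new)  [load 120/220]
  60 → disc 3  [load 180/220]
  130 → disc 4 (new)  [load 130/220]
  150 → disc 5 (new)  [load 150/220]
  160 → disc 6 (new)  [load 160/220]
  40 → disc 3  [load 220/220]
  20 → disc 6  [load 180/220]
  150 → disc 7 (new)  [load 150/220]
  40 → disc 6  [load 220/220]
7 discs opened.

7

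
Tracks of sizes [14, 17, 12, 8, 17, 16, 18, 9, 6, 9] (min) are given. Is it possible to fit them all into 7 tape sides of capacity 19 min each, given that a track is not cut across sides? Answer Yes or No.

Total = 126 min; ⌈126/19⌉ = 7.
The bound of 7 does not rule out 7, but exhaustive search shows no assignment into 7 tape sides of capacity 19 min exists — the minimum is 8.

No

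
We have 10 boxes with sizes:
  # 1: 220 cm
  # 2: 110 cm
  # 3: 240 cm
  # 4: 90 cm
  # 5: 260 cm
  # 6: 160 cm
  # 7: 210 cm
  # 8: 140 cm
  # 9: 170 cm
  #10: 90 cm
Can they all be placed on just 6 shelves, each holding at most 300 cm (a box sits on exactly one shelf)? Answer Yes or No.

Total = 1690 cm; ⌈1690/300⌉ = 6.
The bound of 6 does not rule out 6, but exhaustive search shows no assignment into 6 shelves of capacity 300 cm exists — the minimum is 7.

No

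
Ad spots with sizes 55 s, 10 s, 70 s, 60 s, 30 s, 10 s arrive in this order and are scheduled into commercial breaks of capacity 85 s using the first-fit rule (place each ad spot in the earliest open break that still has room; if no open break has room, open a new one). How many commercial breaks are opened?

  55 → break 1 (new)  [load 55/85]
  10 → break 1  [load 65/85]
  70 → break 2 (new)  [load 70/85]
  60 → break 3 (new)  [load 60/85]
  30 → break 4 (new)  [load 30/85]
  10 → break 1  [load 75/85]
4 commercial breaks opened.

4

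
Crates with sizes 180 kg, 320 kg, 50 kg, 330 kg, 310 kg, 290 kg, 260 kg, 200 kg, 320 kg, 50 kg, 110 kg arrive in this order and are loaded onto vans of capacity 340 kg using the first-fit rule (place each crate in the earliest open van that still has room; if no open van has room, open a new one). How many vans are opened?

8

  180 → van 1 (new)  [load 180/340]
  320 → van 2 (new)  [load 320/340]
  50 → van 1  [load 230/340]
  330 → van 3 (new)  [load 330/340]
  310 → van 4 (new)  [load 310/340]
  290 → van 5 (new)  [load 290/340]
  260 → van 6 (new)  [load 260/340]
  200 → van 7 (new)  [load 200/340]
  320 → van 8 (new)  [load 320/340]
  50 → van 1  [load 280/340]
  110 → van 7  [load 310/340]
8 vans opened.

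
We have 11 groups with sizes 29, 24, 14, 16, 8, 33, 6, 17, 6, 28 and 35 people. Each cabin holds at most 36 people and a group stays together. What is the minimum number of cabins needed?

Total = 35 + 33 + 29 + 28 + 24 + 17 + 16 + 14 + 8 + 6 + 6 = 216 people.
Lower bound: ⌈216/36⌉ = 6 cabins.
A packing using 7 cabins:
  cabin 1: 35 = 35
  cabin 2: 33 = 33
  cabin 3: 29 + 6 = 35
  cabin 4: 28 + 8 = 36
  cabin 5: 24 + 6 = 30
  cabin 6: 17 + 16 = 33
  cabin 7: 14 = 14
No arrangement into 6 cabins stays within capacity, so 7 is optimal.

7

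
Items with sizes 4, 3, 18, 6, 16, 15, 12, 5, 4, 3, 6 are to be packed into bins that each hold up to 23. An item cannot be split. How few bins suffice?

Total = 18 + 16 + 15 + 12 + 6 + 6 + 5 + 4 + 4 + 3 + 3 = 92.
Lower bound: ⌈92/23⌉ = 4 bins.
A packing using 5 bins:
  bin 1: 18 + 5 = 23
  bin 2: 16 + 6 = 22
  bin 3: 15 + 6 = 21
  bin 4: 12 + 4 + 4 + 3 = 23
  bin 5: 3 = 3
No arrangement into 4 bins stays within capacity, so 5 is optimal.

5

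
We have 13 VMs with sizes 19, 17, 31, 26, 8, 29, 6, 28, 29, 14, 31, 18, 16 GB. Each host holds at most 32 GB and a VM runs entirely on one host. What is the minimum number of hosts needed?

Total = 31 + 31 + 29 + 29 + 28 + 26 + 19 + 18 + 17 + 16 + 14 + 8 + 6 = 272 GB.
Lower bound: ⌈272/32⌉ = 9 hosts.
A packing using 10 hosts:
  host 1: 31 = 31
  host 2: 31 = 31
  host 3: 29 = 29
  host 4: 29 = 29
  host 5: 28 = 28
  host 6: 26 + 6 = 32
  host 7: 19 + 8 = 27
  host 8: 18 + 14 = 32
  host 9: 17 = 17
  host 10: 16 = 16
No arrangement into 9 hosts stays within capacity, so 10 is optimal.

10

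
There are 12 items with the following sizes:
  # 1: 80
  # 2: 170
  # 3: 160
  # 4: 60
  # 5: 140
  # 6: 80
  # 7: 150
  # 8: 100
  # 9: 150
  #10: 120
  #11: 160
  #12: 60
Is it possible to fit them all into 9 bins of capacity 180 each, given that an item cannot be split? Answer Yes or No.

Yes

A valid assignment using 9 bins:
  bin 1: 170 = 170
  bin 2: 160 = 160
  bin 3: 160 = 160
  bin 4: 150 = 150
  bin 5: 150 = 150
  bin 6: 140 = 140
  bin 7: 120 + 60 = 180
  bin 8: 100 + 80 = 180
  bin 9: 80 + 60 = 140
Every load is within 180, so 9 bins suffice.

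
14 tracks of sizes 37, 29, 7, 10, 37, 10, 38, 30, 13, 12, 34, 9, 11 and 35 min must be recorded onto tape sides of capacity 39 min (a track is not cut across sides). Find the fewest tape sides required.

9

Total = 38 + 37 + 37 + 35 + 34 + 30 + 29 + 13 + 12 + 11 + 10 + 10 + 9 + 7 = 312 min.
Lower bound: ⌈312/39⌉ = 8 tape sides.
A packing using 9 tape sides:
  side 1: 38 = 38
  side 2: 37 = 37
  side 3: 37 = 37
  side 4: 35 = 35
  side 5: 34 = 34
  side 6: 30 + 9 = 39
  side 7: 29 + 10 = 39
  side 8: 13 + 12 + 11 = 36
  side 9: 10 + 7 = 17
No arrangement into 8 tape sides stays within capacity, so 9 is optimal.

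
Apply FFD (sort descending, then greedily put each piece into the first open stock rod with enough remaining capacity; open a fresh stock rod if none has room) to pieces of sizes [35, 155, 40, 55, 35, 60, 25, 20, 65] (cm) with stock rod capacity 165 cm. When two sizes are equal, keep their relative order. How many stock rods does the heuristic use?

4

Sorted descending: 155, 65, 60, 55, 40, 35, 35, 25, 20.
  155 → stock rod 1 (new)  [load 155/165]
  65 → stock rod 2 (new)  [load 65/165]
  60 → stock rod 2  [load 125/165]
  55 → stock rod 3 (new)  [load 55/165]
  40 → stock rod 2  [load 165/165]
  35 → stock rod 3  [load 90/165]
  35 → stock rod 3  [load 125/165]
  25 → stock rod 3  [load 150/165]
  20 → stock rod 4 (new)  [load 20/165]
4 stock rods opened.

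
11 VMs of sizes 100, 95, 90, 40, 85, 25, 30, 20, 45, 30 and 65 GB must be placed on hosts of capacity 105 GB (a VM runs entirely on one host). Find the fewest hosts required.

Total = 100 + 95 + 90 + 85 + 65 + 45 + 40 + 30 + 30 + 25 + 20 = 625 GB.
Lower bound: ⌈625/105⌉ = 6 hosts.
A packing using 7 hosts:
  host 1: 100 = 100
  host 2: 95 = 95
  host 3: 90 = 90
  host 4: 85 + 20 = 105
  host 5: 65 + 40 = 105
  host 6: 45 + 30 + 30 = 105
  host 7: 25 = 25
No arrangement into 6 hosts stays within capacity, so 7 is optimal.

7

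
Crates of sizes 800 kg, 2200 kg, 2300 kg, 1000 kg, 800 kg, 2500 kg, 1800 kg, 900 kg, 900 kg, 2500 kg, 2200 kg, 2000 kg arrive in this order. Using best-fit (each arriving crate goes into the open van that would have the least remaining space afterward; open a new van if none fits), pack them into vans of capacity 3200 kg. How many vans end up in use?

8

  800 → van 1 (new)  [load 800/3200]
  2200 → van 1  [load 3000/3200]
  2300 → van 2 (new)  [load 2300/3200]
  1000 → van 3 (new)  [load 1000/3200]
  800 → van 2  [load 3100/3200]
  2500 → van 4 (new)  [load 2500/3200]
  1800 → van 3  [load 2800/3200]
  900 → van 5 (new)  [load 900/3200]
  900 → van 5  [load 1800/3200]
  2500 → van 6 (new)  [load 2500/3200]
  2200 → van 7 (new)  [load 2200/3200]
  2000 → van 8 (new)  [load 2000/3200]
8 vans opened.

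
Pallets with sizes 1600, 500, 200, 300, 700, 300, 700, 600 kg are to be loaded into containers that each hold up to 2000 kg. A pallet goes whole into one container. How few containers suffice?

3

Total = 1600 + 700 + 700 + 600 + 500 + 300 + 300 + 200 = 4900 kg.
Lower bound: ⌈4900/2000⌉ = 3 containers.
A packing using 3 containers:
  container 1: 1600 + 300 = 1900
  container 2: 700 + 700 + 600 = 2000
  container 3: 500 + 300 + 200 = 1000
This matches the lower bound, so 3 is optimal.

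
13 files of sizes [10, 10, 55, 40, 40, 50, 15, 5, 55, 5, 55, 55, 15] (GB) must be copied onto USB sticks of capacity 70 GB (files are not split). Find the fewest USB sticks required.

7

Total = 55 + 55 + 55 + 55 + 50 + 40 + 40 + 15 + 15 + 10 + 10 + 5 + 5 = 410 GB.
Lower bound: ⌈410/70⌉ = 6 USB sticks.
Also, 7 files each exceed 35 GB, and no two of those can share a USB stick, so at least 7 USB sticks are needed.
A packing using 7 USB sticks:
  USB stick 1: 55 + 15 = 70
  USB stick 2: 55 + 15 = 70
  USB stick 3: 55 + 10 + 5 = 70
  USB stick 4: 55 + 10 + 5 = 70
  USB stick 5: 50 = 50
  USB stick 6: 40 = 40
  USB stick 7: 40 = 40
This matches the lower bound, so 7 is optimal.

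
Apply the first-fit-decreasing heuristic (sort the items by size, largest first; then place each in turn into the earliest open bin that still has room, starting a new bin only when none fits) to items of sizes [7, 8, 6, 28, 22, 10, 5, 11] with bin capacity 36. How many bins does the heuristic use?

Sorted descending: 28, 22, 11, 10, 8, 7, 6, 5.
  28 → bin 1 (new)  [load 28/36]
  22 → bin 2 (new)  [load 22/36]
  11 → bin 2  [load 33/36]
  10 → bin 3 (new)  [load 10/36]
  8 → bin 1  [load 36/36]
  7 → bin 3  [load 17/36]
  6 → bin 3  [load 23/36]
  5 → bin 3  [load 28/36]
3 bins opened.

3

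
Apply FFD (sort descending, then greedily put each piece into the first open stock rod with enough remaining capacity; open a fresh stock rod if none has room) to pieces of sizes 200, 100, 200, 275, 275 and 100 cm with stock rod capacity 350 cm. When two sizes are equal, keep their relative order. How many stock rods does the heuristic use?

Sorted descending: 275, 275, 200, 200, 100, 100.
  275 → stock rod 1 (new)  [load 275/350]
  275 → stock rod 2 (new)  [load 275/350]
  200 → stock rod 3 (new)  [load 200/350]
  200 → stock rod 4 (new)  [load 200/350]
  100 → stock rod 3  [load 300/350]
  100 → stock rod 4  [load 300/350]
4 stock rods opened.

4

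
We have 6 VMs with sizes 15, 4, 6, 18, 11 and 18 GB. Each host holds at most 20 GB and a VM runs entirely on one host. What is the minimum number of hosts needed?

4

Total = 18 + 18 + 15 + 11 + 6 + 4 = 72 GB.
Lower bound: ⌈72/20⌉ = 4 hosts.
A packing using 4 hosts:
  host 1: 18 = 18
  host 2: 18 = 18
  host 3: 15 + 4 = 19
  host 4: 11 + 6 = 17
This matches the lower bound, so 4 is optimal.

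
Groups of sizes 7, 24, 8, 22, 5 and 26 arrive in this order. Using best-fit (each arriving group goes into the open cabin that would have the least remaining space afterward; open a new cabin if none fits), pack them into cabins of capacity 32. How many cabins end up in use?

3

  7 → cabin 1 (new)  [load 7/32]
  24 → cabin 1  [load 31/32]
  8 → cabin 2 (new)  [load 8/32]
  22 → cabin 2  [load 30/32]
  5 → cabin 3 (new)  [load 5/32]
  26 → cabin 3  [load 31/32]
3 cabins opened.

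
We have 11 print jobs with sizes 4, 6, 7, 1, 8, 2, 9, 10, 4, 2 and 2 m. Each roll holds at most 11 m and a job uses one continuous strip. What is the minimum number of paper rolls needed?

Total = 10 + 9 + 8 + 7 + 6 + 4 + 4 + 2 + 2 + 2 + 1 = 55 m.
Lower bound: ⌈55/11⌉ = 5 paper rolls.
A packing using 6 paper rolls:
  roll 1: 10 + 1 = 11
  roll 2: 9 + 2 = 11
  roll 3: 8 + 2 = 10
  roll 4: 7 + 4 = 11
  roll 5: 6 + 4 = 10
  roll 6: 2 = 2
No arrangement into 5 paper rolls stays within capacity, so 6 is optimal.

6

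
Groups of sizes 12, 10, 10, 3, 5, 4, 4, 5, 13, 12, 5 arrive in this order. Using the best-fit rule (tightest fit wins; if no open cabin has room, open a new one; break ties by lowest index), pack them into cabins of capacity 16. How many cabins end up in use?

  12 → cabin 1 (new)  [load 12/16]
  10 → cabin 2 (new)  [load 10/16]
  10 → cabin 3 (new)  [load 10/16]
  3 → cabin 1  [load 15/16]
  5 → cabin 2  [load 15/16]
  4 → cabin 3  [load 14/16]
  4 → cabin 4 (new)  [load 4/16]
  5 → cabin 4  [load 9/16]
  13 → cabin 5 (new)  [load 13/16]
  12 → cabin 6 (new)  [load 12/16]
  5 → cabin 4  [load 14/16]
6 cabins opened.

6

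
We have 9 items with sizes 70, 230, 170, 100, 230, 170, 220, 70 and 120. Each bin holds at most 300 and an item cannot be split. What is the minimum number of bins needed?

5

Total = 230 + 230 + 220 + 170 + 170 + 120 + 100 + 70 + 70 = 1380.
Lower bound: ⌈1380/300⌉ = 5 bins.
A packing using 5 bins:
  bin 1: 230 + 70 = 300
  bin 2: 230 + 70 = 300
  bin 3: 220 = 220
  bin 4: 170 + 120 = 290
  bin 5: 170 + 100 = 270
This matches the lower bound, so 5 is optimal.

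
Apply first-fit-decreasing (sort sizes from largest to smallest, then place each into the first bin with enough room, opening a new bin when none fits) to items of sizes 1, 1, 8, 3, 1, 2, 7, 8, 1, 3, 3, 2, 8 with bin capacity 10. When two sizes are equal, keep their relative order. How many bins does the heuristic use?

5

Sorted descending: 8, 8, 8, 7, 3, 3, 3, 2, 2, 1, 1, 1, 1.
  8 → bin 1 (new)  [load 8/10]
  8 → bin 2 (new)  [load 8/10]
  8 → bin 3 (new)  [load 8/10]
  7 → bin 4 (new)  [load 7/10]
  3 → bin 4  [load 10/10]
  3 → bin 5 (new)  [load 3/10]
  3 → bin 5  [load 6/10]
  2 → bin 1  [load 10/10]
  2 → bin 2  [load 10/10]
  1 → bin 3  [load 9/10]
  1 → bin 3  [load 10/10]
  1 → bin 5  [load 7/10]
  1 → bin 5  [load 8/10]
5 bins opened.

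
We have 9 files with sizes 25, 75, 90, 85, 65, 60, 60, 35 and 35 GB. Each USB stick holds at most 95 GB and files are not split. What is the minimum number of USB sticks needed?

6

Total = 90 + 85 + 75 + 65 + 60 + 60 + 35 + 35 + 25 = 530 GB.
Lower bound: ⌈530/95⌉ = 6 USB sticks.
A packing using 6 USB sticks:
  USB stick 1: 90 = 90
  USB stick 2: 85 = 85
  USB stick 3: 75 = 75
  USB stick 4: 65 + 25 = 90
  USB stick 5: 60 + 35 = 95
  USB stick 6: 60 + 35 = 95
This matches the lower bound, so 6 is optimal.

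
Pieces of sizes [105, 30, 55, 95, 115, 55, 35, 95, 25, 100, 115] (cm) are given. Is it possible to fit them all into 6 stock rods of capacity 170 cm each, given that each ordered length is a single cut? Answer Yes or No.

Yes

A valid assignment using 6 stock rods:
  stock rod 1: 115 + 55 = 170
  stock rod 2: 115 + 55 = 170
  stock rod 3: 105 + 35 + 30 = 170
  stock rod 4: 100 + 25 = 125
  stock rod 5: 95 = 95
  stock rod 6: 95 = 95
Every load is within 170 cm, so 6 stock rods suffice.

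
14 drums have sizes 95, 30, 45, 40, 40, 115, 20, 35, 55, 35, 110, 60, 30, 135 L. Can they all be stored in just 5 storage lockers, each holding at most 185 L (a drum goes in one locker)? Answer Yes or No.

A valid assignment using 5 storage lockers:
  locker 1: 135 + 45 = 180
  locker 2: 115 + 60 = 175
  locker 3: 110 + 55 + 20 = 185
  locker 4: 95 + 40 + 40 = 175
  locker 5: 35 + 35 + 30 + 30 = 130
Every load is within 185 L, so 5 storage lockers suffice.

Yes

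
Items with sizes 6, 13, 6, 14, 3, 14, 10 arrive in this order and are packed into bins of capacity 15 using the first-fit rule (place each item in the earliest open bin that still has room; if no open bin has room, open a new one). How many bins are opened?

5

  6 → bin 1 (new)  [load 6/15]
  13 → bin 2 (new)  [load 13/15]
  6 → bin 1  [load 12/15]
  14 → bin 3 (new)  [load 14/15]
  3 → bin 1  [load 15/15]
  14 → bin 4 (new)  [load 14/15]
  10 → bin 5 (new)  [load 10/15]
5 bins opened.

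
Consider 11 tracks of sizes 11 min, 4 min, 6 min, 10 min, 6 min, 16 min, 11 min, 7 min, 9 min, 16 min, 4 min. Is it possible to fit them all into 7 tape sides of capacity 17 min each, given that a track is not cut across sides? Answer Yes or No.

Yes

A valid assignment using 6 tape sides:
  side 1: 16 = 16
  side 2: 16 = 16
  side 3: 11 + 6 = 17
  side 4: 11 + 6 = 17
  side 5: 10 + 7 = 17
  side 6: 9 + 4 + 4 = 17
That uses only 6 ≤ 7, so 7 tape sides are enough.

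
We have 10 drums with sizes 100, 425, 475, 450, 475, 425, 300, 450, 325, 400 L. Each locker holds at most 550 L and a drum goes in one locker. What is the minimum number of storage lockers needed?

9

Total = 475 + 475 + 450 + 450 + 425 + 425 + 400 + 325 + 300 + 100 = 3825 L.
Lower bound: ⌈3825/550⌉ = 7 storage lockers.
Also, 9 drums each exceed 275 L, and no two of those can share a locker, so at least 9 storage lockers are needed.
A packing using 9 storage lockers:
  locker 1: 475 = 475
  locker 2: 475 = 475
  locker 3: 450 + 100 = 550
  locker 4: 450 = 450
  locker 5: 425 = 425
  locker 6: 425 = 425
  locker 7: 400 = 400
  locker 8: 325 = 325
  locker 9: 300 = 300
This matches the lower bound, so 9 is optimal.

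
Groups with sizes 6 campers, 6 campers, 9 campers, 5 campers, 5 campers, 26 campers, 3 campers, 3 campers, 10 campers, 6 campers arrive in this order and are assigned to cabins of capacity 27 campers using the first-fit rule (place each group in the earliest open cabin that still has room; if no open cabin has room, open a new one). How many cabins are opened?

  6 → cabin 1 (new)  [load 6/27]
  6 → cabin 1  [load 12/27]
  9 → cabin 1  [load 21/27]
  5 → cabin 1  [load 26/27]
  5 → cabin 2 (new)  [load 5/27]
  26 → cabin 3 (new)  [load 26/27]
  3 → cabin 2  [load 8/27]
  3 → cabin 2  [load 11/27]
  10 → cabin 2  [load 21/27]
  6 → cabin 2  [load 27/27]
3 cabins opened.

3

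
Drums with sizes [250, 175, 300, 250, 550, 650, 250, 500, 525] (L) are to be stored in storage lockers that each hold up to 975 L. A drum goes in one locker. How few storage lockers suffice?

Total = 650 + 550 + 525 + 500 + 300 + 250 + 250 + 250 + 175 = 3450 L.
Lower bound: ⌈3450/975⌉ = 4 storage lockers.
A packing using 4 storage lockers:
  locker 1: 650 + 300 = 950
  locker 2: 550 + 250 + 175 = 975
  locker 3: 525 + 250 = 775
  locker 4: 500 + 250 = 750
This matches the lower bound, so 4 is optimal.

4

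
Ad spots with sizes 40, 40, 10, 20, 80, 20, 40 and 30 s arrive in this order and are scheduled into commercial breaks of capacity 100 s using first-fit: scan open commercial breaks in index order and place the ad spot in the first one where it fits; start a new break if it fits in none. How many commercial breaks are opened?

  40 → break 1 (new)  [load 40/100]
  40 → break 1  [load 80/100]
  10 → break 1  [load 90/100]
  20 → break 2 (new)  [load 20/100]
  80 → break 2  [load 100/100]
  20 → break 3 (new)  [load 20/100]
  40 → break 3  [load 60/100]
  30 → break 3  [load 90/100]
3 commercial breaks opened.

3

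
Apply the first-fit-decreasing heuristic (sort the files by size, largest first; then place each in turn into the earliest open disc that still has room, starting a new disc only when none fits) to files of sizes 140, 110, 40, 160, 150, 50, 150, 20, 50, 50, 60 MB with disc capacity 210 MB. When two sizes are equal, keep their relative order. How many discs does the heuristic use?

Sorted descending: 160, 150, 150, 140, 110, 60, 50, 50, 50, 40, 20.
  160 → disc 1 (new)  [load 160/210]
  150 → disc 2 (new)  [load 150/210]
  150 → disc 3 (new)  [load 150/210]
  140 → disc 4 (new)  [load 140/210]
  110 → disc 5 (new)  [load 110/210]
  60 → disc 2  [load 210/210]
  50 → disc 1  [load 210/210]
  50 → disc 3  [load 200/210]
  50 → disc 4  [load 190/210]
  40 → disc 5  [load 150/210]
  20 → disc 4  [load 210/210]
5 discs opened.

5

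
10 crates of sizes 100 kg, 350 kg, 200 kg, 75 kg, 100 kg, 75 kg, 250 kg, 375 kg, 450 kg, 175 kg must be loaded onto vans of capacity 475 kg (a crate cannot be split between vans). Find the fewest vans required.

5

Total = 450 + 375 + 350 + 250 + 200 + 175 + 100 + 100 + 75 + 75 = 2150 kg.
Lower bound: ⌈2150/475⌉ = 5 vans.
A packing using 5 vans:
  van 1: 450 = 450
  van 2: 375 + 100 = 475
  van 3: 350 + 100 = 450
  van 4: 250 + 200 = 450
  van 5: 175 + 75 + 75 = 325
This matches the lower bound, so 5 is optimal.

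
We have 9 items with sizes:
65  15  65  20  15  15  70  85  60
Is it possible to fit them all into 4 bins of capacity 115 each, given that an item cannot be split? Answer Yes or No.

No

Total = 410; ⌈410/115⌉ = 4.
5 items each exceed half the capacity and cannot share a bin, forcing at least 5 bins.
At least 5 bins are required, but only 4 are allowed.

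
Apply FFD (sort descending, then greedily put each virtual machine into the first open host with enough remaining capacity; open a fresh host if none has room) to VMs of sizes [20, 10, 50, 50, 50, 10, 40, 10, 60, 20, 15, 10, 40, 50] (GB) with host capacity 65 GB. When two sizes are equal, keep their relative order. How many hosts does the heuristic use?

Sorted descending: 60, 50, 50, 50, 50, 40, 40, 20, 20, 15, 10, 10, 10, 10.
  60 → host 1 (new)  [load 60/65]
  50 → host 2 (new)  [load 50/65]
  50 → host 3 (new)  [load 50/65]
  50 → host 4 (new)  [load 50/65]
  50 → host 5 (new)  [load 50/65]
  40 → host 6 (new)  [load 40/65]
  40 → host 7 (new)  [load 40/65]
  20 → host 6  [load 60/65]
  20 → host 7  [load 60/65]
  15 → host 2  [load 65/65]
  10 → host 3  [load 60/65]
  10 → host 4  [load 60/65]
  10 → host 5  [load 60/65]
  10 → host 8 (new)  [load 10/65]
8 hosts opened.

8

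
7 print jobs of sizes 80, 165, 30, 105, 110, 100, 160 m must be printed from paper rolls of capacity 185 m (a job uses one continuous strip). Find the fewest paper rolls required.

Total = 165 + 160 + 110 + 105 + 100 + 80 + 30 = 750 m.
Lower bound: ⌈750/185⌉ = 5 paper rolls.
A packing using 5 paper rolls:
  roll 1: 165 = 165
  roll 2: 160 = 160
  roll 3: 110 + 30 = 140
  roll 4: 105 + 80 = 185
  roll 5: 100 = 100
This matches the lower bound, so 5 is optimal.

5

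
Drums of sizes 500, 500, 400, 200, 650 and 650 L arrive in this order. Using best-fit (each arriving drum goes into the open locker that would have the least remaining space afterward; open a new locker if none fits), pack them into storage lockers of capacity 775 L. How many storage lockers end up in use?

  500 → locker 1 (new)  [load 500/775]
  500 → locker 2 (new)  [load 500/775]
  400 → locker 3 (new)  [load 400/775]
  200 → locker 1  [load 700/775]
  650 → locker 4 (new)  [load 650/775]
  650 → locker 5 (new)  [load 650/775]
5 storage lockers opened.

5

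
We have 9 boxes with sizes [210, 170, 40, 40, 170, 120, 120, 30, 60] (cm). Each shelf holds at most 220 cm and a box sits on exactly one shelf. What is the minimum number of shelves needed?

Total = 210 + 170 + 170 + 120 + 120 + 60 + 40 + 40 + 30 = 960 cm.
Lower bound: ⌈960/220⌉ = 5 shelves.
A packing using 5 shelves:
  shelf 1: 210 = 210
  shelf 2: 170 + 40 = 210
  shelf 3: 170 + 40 = 210
  shelf 4: 120 + 60 + 30 = 210
  shelf 5: 120 = 120
This matches the lower bound, so 5 is optimal.

5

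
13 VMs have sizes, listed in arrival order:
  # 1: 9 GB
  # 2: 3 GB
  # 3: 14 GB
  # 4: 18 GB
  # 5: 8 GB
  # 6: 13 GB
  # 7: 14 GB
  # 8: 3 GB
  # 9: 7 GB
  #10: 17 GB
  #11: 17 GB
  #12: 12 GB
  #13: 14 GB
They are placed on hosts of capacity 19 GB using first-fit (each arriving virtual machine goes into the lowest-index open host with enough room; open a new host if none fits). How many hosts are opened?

10

  9 → host 1 (new)  [load 9/19]
  3 → host 1  [load 12/19]
  14 → host 2 (new)  [load 14/19]
  18 → host 3 (new)  [load 18/19]
  8 → host 4 (new)  [load 8/19]
  13 → host 5 (new)  [load 13/19]
  14 → host 6 (new)  [load 14/19]
  3 → host 1  [load 15/19]
  7 → host 4  [load 15/19]
  17 → host 7 (new)  [load 17/19]
  17 → host 8 (new)  [load 17/19]
  12 → host 9 (new)  [load 12/19]
  14 → host 10 (new)  [load 14/19]
10 hosts opened.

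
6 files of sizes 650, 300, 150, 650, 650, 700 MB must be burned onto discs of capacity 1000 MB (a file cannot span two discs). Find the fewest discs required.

Total = 700 + 650 + 650 + 650 + 300 + 150 = 3100 MB.
Lower bound: ⌈3100/1000⌉ = 4 discs.
A packing using 4 discs:
  disc 1: 700 + 300 = 1000
  disc 2: 650 + 150 = 800
  disc 3: 650 = 650
  disc 4: 650 = 650
This matches the lower bound, so 4 is optimal.

4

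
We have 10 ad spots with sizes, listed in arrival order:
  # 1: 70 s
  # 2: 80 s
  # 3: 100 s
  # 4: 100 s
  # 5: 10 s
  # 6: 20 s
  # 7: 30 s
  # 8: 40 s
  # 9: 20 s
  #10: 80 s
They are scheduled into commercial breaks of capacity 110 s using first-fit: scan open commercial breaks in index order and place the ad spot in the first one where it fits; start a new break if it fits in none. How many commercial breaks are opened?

  70 → break 1 (new)  [load 70/110]
  80 → break 2 (new)  [load 80/110]
  100 → break 3 (new)  [load 100/110]
  100 → break 4 (new)  [load 100/110]
  10 → break 1  [load 80/110]
  20 → break 1  [load 100/110]
  30 → break 2  [load 110/110]
  40 → break 5 (new)  [load 40/110]
  20 → break 5  [load 60/110]
  80 → break 6 (new)  [load 80/110]
6 commercial breaks opened.

6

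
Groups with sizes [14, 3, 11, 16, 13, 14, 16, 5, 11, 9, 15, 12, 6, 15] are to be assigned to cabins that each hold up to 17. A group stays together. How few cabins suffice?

Total = 16 + 16 + 15 + 15 + 14 + 14 + 13 + 12 + 11 + 11 + 9 + 6 + 5 + 3 = 160.
Lower bound: ⌈160/17⌉ = 10 cabins.
Also, 11 groups each exceed 17/2, and no two of those can share a cabin, so at least 11 cabins are needed.
A packing using 11 cabins:
  cabin 1: 16 = 16
  cabin 2: 16 = 16
  cabin 3: 15 = 15
  cabin 4: 15 = 15
  cabin 5: 14 + 3 = 17
  cabin 6: 14 = 14
  cabin 7: 13 = 13
  cabin 8: 12 + 5 = 17
  cabin 9: 11 + 6 = 17
  cabin 10: 11 = 11
  cabin 11: 9 = 9
This matches the lower bound, so 11 is optimal.

11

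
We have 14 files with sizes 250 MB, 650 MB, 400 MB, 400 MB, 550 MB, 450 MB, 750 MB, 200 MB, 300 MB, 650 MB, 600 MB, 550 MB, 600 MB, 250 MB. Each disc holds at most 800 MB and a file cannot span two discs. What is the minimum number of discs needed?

9

Total = 750 + 650 + 650 + 600 + 600 + 550 + 550 + 450 + 400 + 400 + 300 + 250 + 250 + 200 = 6600 MB.
Lower bound: ⌈6600/800⌉ = 9 discs.
A packing using 9 discs:
  disc 1: 750 = 750
  disc 2: 650 = 650
  disc 3: 650 = 650
  disc 4: 600 + 200 = 800
  disc 5: 600 = 600
  disc 6: 550 + 250 = 800
  disc 7: 550 + 250 = 800
  disc 8: 450 + 300 = 750
  disc 9: 400 + 400 = 800
This matches the lower bound, so 9 is optimal.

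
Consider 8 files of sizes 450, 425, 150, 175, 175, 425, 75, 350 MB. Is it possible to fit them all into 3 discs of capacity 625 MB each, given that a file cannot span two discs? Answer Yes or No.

Total = 2225 MB; ⌈2225/625⌉ = 4.
At least 4 discs are required, but only 3 are allowed.

No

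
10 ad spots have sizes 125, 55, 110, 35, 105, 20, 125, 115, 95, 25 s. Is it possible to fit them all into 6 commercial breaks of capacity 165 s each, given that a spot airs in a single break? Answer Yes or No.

Yes

A valid assignment using 6 commercial breaks:
  break 1: 125 + 35 = 160
  break 2: 125 + 25 = 150
  break 3: 115 + 20 = 135
  break 4: 110 + 55 = 165
  break 5: 105 = 105
  break 6: 95 = 95
Every load is within 165 s, so 6 commercial breaks suffice.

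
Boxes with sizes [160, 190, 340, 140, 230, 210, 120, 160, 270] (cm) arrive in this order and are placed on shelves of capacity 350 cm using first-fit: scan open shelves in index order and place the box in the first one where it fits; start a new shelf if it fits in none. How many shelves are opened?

  160 → shelf 1 (new)  [load 160/350]
  190 → shelf 1  [load 350/350]
  340 → shelf 2 (new)  [load 340/350]
  140 → shelf 3 (new)  [load 140/350]
  230 → shelf 4 (new)  [load 230/350]
  210 → shelf 3  [load 350/350]
  120 → shelf 4  [load 350/350]
  160 → shelf 5 (new)  [load 160/350]
  270 → shelf 6 (new)  [load 270/350]
6 shelves opened.

6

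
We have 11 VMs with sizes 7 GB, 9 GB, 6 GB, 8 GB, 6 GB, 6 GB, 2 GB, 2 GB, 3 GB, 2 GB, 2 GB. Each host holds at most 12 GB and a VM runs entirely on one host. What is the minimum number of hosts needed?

5

Total = 9 + 8 + 7 + 6 + 6 + 6 + 3 + 2 + 2 + 2 + 2 = 53 GB.
Lower bound: ⌈53/12⌉ = 5 hosts.
A packing using 5 hosts:
  host 1: 9 + 3 = 12
  host 2: 8 + 2 + 2 = 12
  host 3: 7 + 2 + 2 = 11
  host 4: 6 + 6 = 12
  host 5: 6 = 6
This matches the lower bound, so 5 is optimal.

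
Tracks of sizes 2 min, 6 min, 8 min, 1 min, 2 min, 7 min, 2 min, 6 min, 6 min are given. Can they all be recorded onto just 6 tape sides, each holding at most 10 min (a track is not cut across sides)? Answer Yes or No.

A valid assignment using 5 tape sides:
  side 1: 8 + 2 = 10
  side 2: 7 + 2 + 1 = 10
  side 3: 6 + 2 = 8
  side 4: 6 = 6
  side 5: 6 = 6
That uses only 5 ≤ 6, so 6 tape sides are enough.

Yes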